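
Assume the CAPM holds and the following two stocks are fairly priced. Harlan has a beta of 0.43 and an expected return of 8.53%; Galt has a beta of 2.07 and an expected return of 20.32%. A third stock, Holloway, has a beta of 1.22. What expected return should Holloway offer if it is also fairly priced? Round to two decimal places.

14.21%

MRP (SML slope) = (20.32% − 8.53%) / (2.07 − 0.43) = 11.79% / 1.64 = 7.1890%
R_f (intercept) = 8.53% − 0.43 × 7.1890% = 5.4387%
E(R_Holloway) = R_f + β × MRP = 5.4387% + 1.22 × 7.1890% = 14.21%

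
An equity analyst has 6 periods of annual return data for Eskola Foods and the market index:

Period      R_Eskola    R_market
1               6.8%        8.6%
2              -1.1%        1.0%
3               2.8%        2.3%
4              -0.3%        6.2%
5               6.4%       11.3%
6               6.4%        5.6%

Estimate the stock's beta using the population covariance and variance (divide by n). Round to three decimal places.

Mean R_i = (6.8 − 1.1 + 2.8 − 0.3 + 6.4 + 6.4) / 6 = 3.5000%
Mean R_m = (8.6 + 1.0 + 2.3 + 6.2 + 11.3 + 5.6) / 6 = 5.8333%
Σ(R_i − R̄_i)(R_m − R̄_m) = 47.6200  ⇒  Cov = 47.6200 / 6 = 7.9367
Σ(R_m − R̄_m)² = 73.5733  ⇒  Var(R_m) = 73.5733 / 6 = 12.2622
β = Cov / Var(R_m) = 7.9367 / 12.2622 = 0.6472

0.647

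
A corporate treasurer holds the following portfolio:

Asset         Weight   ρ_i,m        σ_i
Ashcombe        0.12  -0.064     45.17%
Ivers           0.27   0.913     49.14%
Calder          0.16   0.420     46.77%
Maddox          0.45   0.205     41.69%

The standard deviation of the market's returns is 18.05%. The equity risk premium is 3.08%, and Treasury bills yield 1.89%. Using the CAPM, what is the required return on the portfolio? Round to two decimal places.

5.09%

β_Ashcombe = -0.064 × 45.17% / 18.05% = -0.1602
β_Ivers = 0.913 × 49.14% / 18.05% = 2.4856
β_Calder = 0.420 × 46.77% / 18.05% = 1.0883
β_Maddox = 0.205 × 41.69% / 18.05% = 0.4735
β_P = Σ w_i β_i = 0.12×-0.1602 + 0.27×2.4856 + 0.16×1.0883 + 0.45×0.4735 = 1.0391
E(R_P) = R_f + β_P × MRP = 1.89% + 1.0391 × 3.08% = 5.09%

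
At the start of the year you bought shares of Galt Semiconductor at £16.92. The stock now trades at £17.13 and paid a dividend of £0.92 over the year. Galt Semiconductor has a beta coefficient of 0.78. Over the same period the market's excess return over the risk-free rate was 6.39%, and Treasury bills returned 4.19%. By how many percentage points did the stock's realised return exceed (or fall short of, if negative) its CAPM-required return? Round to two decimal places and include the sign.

-2.50%

Realised HPR = (P1 + D1 − P0) / P0 = (17.13 + 0.92 − 16.92) / 16.92 = 1.13 / 16.92 = 6.6785%
CAPM required = R_f + β·MRP = 4.19% + 0.78 × 6.39% = 9.1742%
α = realised − required = 6.6785% − 9.1742% = -2.50%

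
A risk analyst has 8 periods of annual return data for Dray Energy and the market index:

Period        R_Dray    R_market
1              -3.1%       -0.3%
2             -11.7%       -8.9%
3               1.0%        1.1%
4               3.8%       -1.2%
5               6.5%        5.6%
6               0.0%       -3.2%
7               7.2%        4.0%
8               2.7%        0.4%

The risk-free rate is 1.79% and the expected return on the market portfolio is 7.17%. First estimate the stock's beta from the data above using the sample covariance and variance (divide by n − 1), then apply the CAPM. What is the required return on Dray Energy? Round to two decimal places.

Mean R_i = (-3.1 − 11.7 + 1.0 + 3.8 + 6.5 + 0.0 + 7.2 + 2.7) / 8 = 0.8000%
Mean R_m = (-0.3 − 8.9 + 1.1 − 1.2 + 5.6 − 3.2 + 4.0 + 0.4) / 8 = -0.3125%
Σ(R_i − R̄_i)(R_m − R̄_m) = 169.8800  ⇒  Cov = 169.8800 / 7 = 24.2686
Σ(R_m − R̄_m)² = 138.9288  ⇒  Var(R_m) = 138.9288 / 7 = 19.8470
β = Cov / Var(R_m) = 24.2686 / 19.8470 = 1.2228
MRP = 7.17% − 1.79% = 5.38%
E(R) = R_f + β × MRP = 1.79% + 1.2228 × 5.38% = 8.37%

8.37%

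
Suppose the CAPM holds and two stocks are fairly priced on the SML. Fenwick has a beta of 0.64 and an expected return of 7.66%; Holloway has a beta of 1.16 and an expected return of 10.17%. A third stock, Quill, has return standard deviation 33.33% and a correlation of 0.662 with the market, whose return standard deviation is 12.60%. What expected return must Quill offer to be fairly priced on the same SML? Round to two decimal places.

MRP = (10.17% − 7.66%) / (1.16 − 0.64) = 4.8269%
R_f = 7.66% − 0.64 × 4.8269% = 4.5708%
β_Quill = ρ·σ_i/σ_m = 0.662 × 33.33 / 12.60 = 1.7511
E(R_Quill) = R_f + β × MRP = 4.5708% + 1.7511 × 4.8269% = 13.02%

13.02%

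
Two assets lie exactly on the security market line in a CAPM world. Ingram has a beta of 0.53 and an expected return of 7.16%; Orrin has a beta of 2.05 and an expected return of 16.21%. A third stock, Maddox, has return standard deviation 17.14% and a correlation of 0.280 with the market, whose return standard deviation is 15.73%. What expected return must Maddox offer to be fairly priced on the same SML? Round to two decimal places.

5.82%

MRP = (16.21% − 7.16%) / (2.05 − 0.53) = 5.9539%
R_f = 7.16% − 0.53 × 5.9539% = 4.0044%
β_Maddox = ρ·σ_i/σ_m = 0.280 × 17.14 / 15.73 = 0.3051
E(R_Maddox) = R_f + β × MRP = 4.0044% + 0.3051 × 5.9539% = 5.82%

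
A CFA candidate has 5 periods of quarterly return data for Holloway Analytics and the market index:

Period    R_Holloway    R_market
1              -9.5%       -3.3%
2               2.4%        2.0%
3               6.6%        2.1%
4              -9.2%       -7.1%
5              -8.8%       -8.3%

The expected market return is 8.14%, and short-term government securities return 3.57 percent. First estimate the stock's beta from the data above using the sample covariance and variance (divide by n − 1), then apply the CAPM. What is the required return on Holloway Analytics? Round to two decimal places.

Mean R_i = (-9.5 + 2.4 + 6.6 − 9.2 − 8.8) / 5 = -3.7000%
Mean R_m = (-3.3 + 2.0 + 2.1 − 7.1 − 8.3) / 5 = -2.9200%
Σ(R_i − R̄_i)(R_m − R̄_m) = 134.3500  ⇒  Cov = 134.3500 / 4 = 33.5875
Σ(R_m − R̄_m)² = 95.9680  ⇒  Var(R_m) = 95.9680 / 4 = 23.9920
β = Cov / Var(R_m) = 33.5875 / 23.9920 = 1.3999
MRP = 8.14% − 3.57% = 4.57%
E(R) = R_f + β × MRP = 3.57% + 1.3999 × 4.57% = 9.97%

9.97%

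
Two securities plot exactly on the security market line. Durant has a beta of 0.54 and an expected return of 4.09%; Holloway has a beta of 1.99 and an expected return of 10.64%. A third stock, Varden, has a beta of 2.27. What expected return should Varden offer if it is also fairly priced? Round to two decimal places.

MRP (SML slope) = (10.64% − 4.09%) / (1.99 − 0.54) = 6.55% / 1.45 = 4.5172%
R_f (intercept) = 4.09% − 0.54 × 4.5172% = 1.6507%
E(R_Varden) = R_f + β × MRP = 1.6507% + 2.27 × 4.5172% = 11.90%

11.90%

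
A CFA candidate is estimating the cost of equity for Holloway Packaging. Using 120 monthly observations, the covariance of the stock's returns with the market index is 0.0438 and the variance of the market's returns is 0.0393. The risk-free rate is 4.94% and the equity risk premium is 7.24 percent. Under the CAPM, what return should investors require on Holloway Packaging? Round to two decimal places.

β = Cov(R_i, R_m) / Var(R_m) = 0.0438 / 0.0393 = 1.1145
E(R) = R_f + β × MRP = 4.94% + 1.1145 × 7.24% = 13.01%

13.01%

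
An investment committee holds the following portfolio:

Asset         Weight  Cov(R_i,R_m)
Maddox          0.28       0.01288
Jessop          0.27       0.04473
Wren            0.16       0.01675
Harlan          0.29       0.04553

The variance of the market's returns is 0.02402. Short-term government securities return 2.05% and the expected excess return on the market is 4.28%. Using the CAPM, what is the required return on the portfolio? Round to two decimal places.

7.67%

β_Maddox = 0.01288 / 0.02402 = 0.5362
β_Jessop = 0.04473 / 0.02402 = 1.8622
β_Wren = 0.01675 / 0.02402 = 0.6973
β_Harlan = 0.04553 / 0.02402 = 1.8955
β_P = Σ w_i β_i = 0.28×0.5362 + 0.27×1.8622 + 0.16×0.6973 + 0.29×1.8955 = 1.3142
E(R_P) = R_f + β_P × MRP = 2.05% + 1.3142 × 4.28% = 7.67%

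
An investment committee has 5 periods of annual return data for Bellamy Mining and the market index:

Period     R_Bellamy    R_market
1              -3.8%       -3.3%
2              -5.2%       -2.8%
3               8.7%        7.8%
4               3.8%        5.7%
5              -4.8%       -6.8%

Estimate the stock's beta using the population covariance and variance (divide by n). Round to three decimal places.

0.944

Mean R_i = (-3.8 − 5.2 + 8.7 + 3.8 − 4.8) / 5 = -0.2600%
Mean R_m = (-3.3 − 2.8 + 7.8 + 5.7 − 6.8) / 5 = 0.1200%
Σ(R_i − R̄_i)(R_m − R̄_m) = 149.4160  ⇒  Cov = 149.4160 / 5 = 29.8832
Σ(R_m − R̄_m)² = 158.2280  ⇒  Var(R_m) = 158.2280 / 5 = 31.6456
β = Cov / Var(R_m) = 29.8832 / 31.6456 = 0.9443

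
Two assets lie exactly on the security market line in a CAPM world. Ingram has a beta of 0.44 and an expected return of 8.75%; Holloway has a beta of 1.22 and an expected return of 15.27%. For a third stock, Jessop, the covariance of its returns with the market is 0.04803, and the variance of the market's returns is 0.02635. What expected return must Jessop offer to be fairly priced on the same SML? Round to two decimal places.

MRP = (15.27% − 8.75%) / (1.22 − 0.44) = 8.3590%
R_f = 8.75% − 0.44 × 8.3590% = 5.0720%
β_Jessop = Cov / Var(R_m) = 0.04803 / 0.02635 = 1.8228
E(R_Jessop) = R_f + β × MRP = 5.0720% + 1.8228 × 8.3590% = 20.31%

20.31%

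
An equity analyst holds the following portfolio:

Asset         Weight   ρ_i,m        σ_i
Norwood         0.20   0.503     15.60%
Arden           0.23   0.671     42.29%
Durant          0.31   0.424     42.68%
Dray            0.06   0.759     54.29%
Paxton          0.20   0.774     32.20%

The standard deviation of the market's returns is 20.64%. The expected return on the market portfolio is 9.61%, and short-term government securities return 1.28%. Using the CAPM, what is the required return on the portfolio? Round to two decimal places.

9.82%

β_Norwood = 0.503 × 15.60% / 20.64% = 0.3802
β_Arden = 0.671 × 42.29% / 20.64% = 1.3748
β_Durant = 0.424 × 42.68% / 20.64% = 0.8768
β_Dray = 0.759 × 54.29% / 20.64% = 1.9964
β_Paxton = 0.774 × 32.20% / 20.64% = 1.2075
β_P = Σ w_i β_i = 0.20×0.3802 + 0.23×1.3748 + 0.31×0.8768 + 0.06×1.9964 + 0.20×1.2075 = 1.0253
MRP = 9.61% − 1.28% = 8.33%
E(R_P) = R_f + β_P × MRP = 1.28% + 1.0253 × 8.33% = 9.82%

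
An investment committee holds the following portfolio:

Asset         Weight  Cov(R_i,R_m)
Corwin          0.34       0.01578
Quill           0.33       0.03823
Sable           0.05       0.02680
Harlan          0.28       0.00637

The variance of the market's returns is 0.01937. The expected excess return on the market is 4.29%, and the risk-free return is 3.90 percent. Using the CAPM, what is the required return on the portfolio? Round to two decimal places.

β_Corwin = 0.01578 / 0.01937 = 0.8147
β_Quill = 0.03823 / 0.01937 = 1.9737
β_Sable = 0.02680 / 0.01937 = 1.3836
β_Harlan = 0.00637 / 0.01937 = 0.3289
β_P = Σ w_i β_i = 0.34×0.8147 + 0.33×1.9737 + 0.05×1.3836 + 0.28×0.3289 = 1.0896
E(R_P) = R_f + β_P × MRP = 3.90% + 1.0896 × 4.29% = 8.57%

8.57%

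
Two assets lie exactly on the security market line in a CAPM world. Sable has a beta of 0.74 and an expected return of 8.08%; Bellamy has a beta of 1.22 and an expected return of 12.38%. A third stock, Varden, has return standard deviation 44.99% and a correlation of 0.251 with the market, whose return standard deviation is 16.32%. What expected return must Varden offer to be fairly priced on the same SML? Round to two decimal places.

7.65%

MRP = (12.38% − 8.08%) / (1.22 − 0.74) = 8.9583%
R_f = 8.08% − 0.74 × 8.9583% = 1.4509%
β_Varden = ρ·σ_i/σ_m = 0.251 × 44.99 / 16.32 = 0.6919
E(R_Varden) = R_f + β × MRP = 1.4509% + 0.6919 × 8.9583% = 7.65%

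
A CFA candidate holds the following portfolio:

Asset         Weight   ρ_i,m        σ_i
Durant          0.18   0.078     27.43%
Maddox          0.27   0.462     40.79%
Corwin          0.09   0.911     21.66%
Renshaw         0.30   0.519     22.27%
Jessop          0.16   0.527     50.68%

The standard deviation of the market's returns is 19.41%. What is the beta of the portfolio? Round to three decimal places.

β_Durant = 0.078 × 27.43% / 19.41% = 0.1102
β_Maddox = 0.462 × 40.79% / 19.41% = 0.9709
β_Corwin = 0.911 × 21.66% / 19.41% = 1.0166
β_Renshaw = 0.519 × 22.27% / 19.41% = 0.5955
β_Jessop = 0.527 × 50.68% / 19.41% = 1.3760
β_P = Σ w_i β_i = 0.18×0.1102 + 0.27×0.9709 + 0.09×1.0166 + 0.30×0.5955 + 0.16×1.3760 = 0.7723

0.772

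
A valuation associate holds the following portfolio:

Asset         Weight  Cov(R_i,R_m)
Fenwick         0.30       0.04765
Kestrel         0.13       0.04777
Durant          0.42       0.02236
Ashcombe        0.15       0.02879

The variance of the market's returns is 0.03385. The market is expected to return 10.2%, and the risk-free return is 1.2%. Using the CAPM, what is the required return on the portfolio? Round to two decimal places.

10.30%

β_Fenwick = 0.04765 / 0.03385 = 1.4077
β_Kestrel = 0.04777 / 0.03385 = 1.4112
β_Durant = 0.02236 / 0.03385 = 0.6606
β_Ashcombe = 0.02879 / 0.03385 = 0.8505
β_P = Σ w_i β_i = 0.30×1.4077 + 0.13×1.4112 + 0.42×0.6606 + 0.15×0.8505 = 1.0108
MRP = 10.2% − 1.2% = 9.00%
E(R_P) = R_f + β_P × MRP = 1.2% + 1.0108 × 9.0% = 10.30%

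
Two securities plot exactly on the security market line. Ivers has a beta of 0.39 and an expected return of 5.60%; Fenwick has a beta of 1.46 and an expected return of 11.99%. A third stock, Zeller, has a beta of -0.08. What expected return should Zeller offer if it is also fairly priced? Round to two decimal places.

2.79%

MRP (SML slope) = (11.99% − 5.60%) / (1.46 − 0.39) = 6.39% / 1.07 = 5.9720%
R_f (intercept) = 5.60% − 0.39 × 5.9720% = 3.2709%
E(R_Zeller) = R_f + β × MRP = 3.2709% + -0.08 × 5.9720% = 2.79%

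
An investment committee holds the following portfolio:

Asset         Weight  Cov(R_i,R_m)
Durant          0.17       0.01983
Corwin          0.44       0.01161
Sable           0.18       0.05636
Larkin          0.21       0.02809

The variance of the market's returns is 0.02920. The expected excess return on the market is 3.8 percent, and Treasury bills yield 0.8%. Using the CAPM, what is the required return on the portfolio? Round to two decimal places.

3.99%

β_Durant = 0.01983 / 0.02920 = 0.6791
β_Corwin = 0.01161 / 0.02920 = 0.3976
β_Sable = 0.05636 / 0.02920 = 1.9301
β_Larkin = 0.02809 / 0.02920 = 0.9620
β_P = Σ w_i β_i = 0.17×0.6791 + 0.44×0.3976 + 0.18×1.9301 + 0.21×0.9620 = 0.8398
E(R_P) = R_f + β_P × MRP = 0.8% + 0.8398 × 3.8% = 3.99%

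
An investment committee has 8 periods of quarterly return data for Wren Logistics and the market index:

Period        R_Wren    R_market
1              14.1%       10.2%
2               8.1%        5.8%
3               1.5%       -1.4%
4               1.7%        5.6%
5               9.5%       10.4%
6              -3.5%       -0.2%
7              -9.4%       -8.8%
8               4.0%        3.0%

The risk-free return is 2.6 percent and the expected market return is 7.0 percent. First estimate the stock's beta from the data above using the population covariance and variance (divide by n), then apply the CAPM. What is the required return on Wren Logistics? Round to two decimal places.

7.34%

Mean R_i = (14.1 + 8.1 + 1.5 + 1.7 + 9.5 − 3.5 − 9.4 + 4.0) / 8 = 3.2500%
Mean R_m = (10.2 + 5.8 − 1.4 + 5.6 + 10.4 − 0.2 − 8.8 + 3.0) / 8 = 3.0750%
Σ(R_i − R̄_i)(R_m − R̄_m) = 312.4900  ⇒  Cov = 312.4900 / 8 = 39.0613
Σ(R_m − R̄_m)² = 289.9950  ⇒  Var(R_m) = 289.9950 / 8 = 36.2494
β = Cov / Var(R_m) = 39.0613 / 36.2494 = 1.0776
MRP = 7.0% − 2.6% = 4.40%
E(R) = R_f + β × MRP = 2.6% + 1.0776 × 4.4% = 7.34%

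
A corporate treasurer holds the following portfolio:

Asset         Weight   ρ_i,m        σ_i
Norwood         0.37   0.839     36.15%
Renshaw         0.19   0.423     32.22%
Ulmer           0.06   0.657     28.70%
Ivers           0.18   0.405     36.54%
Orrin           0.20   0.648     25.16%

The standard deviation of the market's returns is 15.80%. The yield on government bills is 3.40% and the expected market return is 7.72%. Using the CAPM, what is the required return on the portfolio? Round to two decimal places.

β_Norwood = 0.839 × 36.15% / 15.80% = 1.9196
β_Renshaw = 0.423 × 32.22% / 15.80% = 0.8626
β_Ulmer = 0.657 × 28.70% / 15.80% = 1.1934
β_Ivers = 0.405 × 36.54% / 15.80% = 0.9366
β_Orrin = 0.648 × 25.16% / 15.80% = 1.0319
β_P = Σ w_i β_i = 0.37×1.9196 + 0.19×0.8626 + 0.06×1.1934 + 0.18×0.9366 + 0.20×1.0319 = 1.3207
MRP = 7.72% − 3.40% = 4.32%
E(R_P) = R_f + β_P × MRP = 3.40% + 1.3207 × 4.32% = 9.11%

9.11%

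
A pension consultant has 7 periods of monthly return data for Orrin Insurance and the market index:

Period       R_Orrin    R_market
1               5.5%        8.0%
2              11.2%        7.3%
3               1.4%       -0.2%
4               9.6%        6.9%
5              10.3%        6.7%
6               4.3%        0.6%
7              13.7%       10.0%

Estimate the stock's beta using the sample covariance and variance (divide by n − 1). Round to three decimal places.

Mean R_i = (5.5 + 11.2 + 1.4 + 9.6 + 10.3 + 4.3 + 13.7) / 7 = 8.0000%
Mean R_m = (8.0 + 7.3 − 0.2 + 6.9 + 6.7 + 0.6 + 10.0) / 7 = 5.6143%
Σ(R_i − R̄_i)(R_m − R̄_m) = 85.9100  ⇒  Cov = 85.9100 / 6 = 14.3183
Σ(R_m − R̄_m)² = 89.5486  ⇒  Var(R_m) = 89.5486 / 6 = 14.9248
β = Cov / Var(R_m) = 14.3183 / 14.9248 = 0.9594

0.959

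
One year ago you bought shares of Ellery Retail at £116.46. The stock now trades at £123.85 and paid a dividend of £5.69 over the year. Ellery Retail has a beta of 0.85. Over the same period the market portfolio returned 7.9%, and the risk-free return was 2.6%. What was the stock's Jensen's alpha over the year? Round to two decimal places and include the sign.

Realised HPR = (P1 + D1 − P0) / P0 = (123.85 + 5.69 − 116.46) / 116.46 = 13.08 / 116.46 = 11.2313%
MRP = 7.9% − 2.6% = 5.30%
CAPM required = R_f + β·MRP = 2.6% + 0.85 × 5.3% = 7.1050%
α = realised − required = 11.2313% − 7.1050% = +4.13%

+4.13%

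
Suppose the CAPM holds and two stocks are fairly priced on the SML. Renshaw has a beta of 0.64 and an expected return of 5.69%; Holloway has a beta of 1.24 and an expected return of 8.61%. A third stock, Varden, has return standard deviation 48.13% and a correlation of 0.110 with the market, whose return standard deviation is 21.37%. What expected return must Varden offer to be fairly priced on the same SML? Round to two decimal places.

3.78%

MRP = (8.61% − 5.69%) / (1.24 − 0.64) = 4.8667%
R_f = 5.69% − 0.64 × 4.8667% = 2.5753%
β_Varden = ρ·σ_i/σ_m = 0.110 × 48.13 / 21.37 = 0.2477
E(R_Varden) = R_f + β × MRP = 2.5753% + 0.2477 × 4.8667% = 3.78%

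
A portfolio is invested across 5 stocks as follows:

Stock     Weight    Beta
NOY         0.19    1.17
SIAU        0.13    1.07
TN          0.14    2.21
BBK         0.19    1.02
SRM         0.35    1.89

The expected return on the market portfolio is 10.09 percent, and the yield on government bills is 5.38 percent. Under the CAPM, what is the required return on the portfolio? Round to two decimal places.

β_P = Σ w_i β_i = 0.19×1.17 + 0.13×1.07 + 0.14×2.21 + 0.19×1.02 + 0.35×1.89 = 1.5261
MRP = 10.09% − 5.38% = 4.71%
E(R_P) = R_f + β_P × MRP = 5.38% + 1.5261 × 4.71% = 12.57%

12.57%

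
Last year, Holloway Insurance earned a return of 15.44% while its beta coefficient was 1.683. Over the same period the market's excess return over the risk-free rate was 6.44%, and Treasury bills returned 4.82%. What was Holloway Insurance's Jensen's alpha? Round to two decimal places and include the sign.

CAPM benchmark = R_f + β(R_m − R_f) = 4.82% + 1.683 × 6.44% = 15.65852%
α = actual − benchmark = 15.44% − 15.65852% = -0.22%

-0.22%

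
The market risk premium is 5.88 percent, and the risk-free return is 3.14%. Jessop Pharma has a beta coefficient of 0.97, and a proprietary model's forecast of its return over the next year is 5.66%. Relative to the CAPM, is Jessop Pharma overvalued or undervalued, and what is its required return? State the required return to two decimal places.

Required return = R_f + β·MRP = 3.14% + 0.97 × 5.88% = 8.84%
Forecast 5.66% < required 8.84% → the stock plots below the SML → overvalued.

Overvalued; required return 8.84%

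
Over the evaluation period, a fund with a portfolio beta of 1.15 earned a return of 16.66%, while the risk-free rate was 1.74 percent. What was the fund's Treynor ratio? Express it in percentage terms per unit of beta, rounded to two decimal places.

Treynor = (R_P − R_f) / β_P = (16.66% − 1.74%) / 1.1500 = 14.92% / 1.1500 = 12.97%

12.97%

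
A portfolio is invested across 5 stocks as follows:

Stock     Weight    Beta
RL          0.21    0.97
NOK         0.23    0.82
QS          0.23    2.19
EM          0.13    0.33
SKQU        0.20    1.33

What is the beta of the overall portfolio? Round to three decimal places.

1.205

β_P = Σ w_i β_i = 0.21×0.97 + 0.23×0.82 + 0.23×2.19 + 0.13×0.33 + 0.20×1.33 = 1.2049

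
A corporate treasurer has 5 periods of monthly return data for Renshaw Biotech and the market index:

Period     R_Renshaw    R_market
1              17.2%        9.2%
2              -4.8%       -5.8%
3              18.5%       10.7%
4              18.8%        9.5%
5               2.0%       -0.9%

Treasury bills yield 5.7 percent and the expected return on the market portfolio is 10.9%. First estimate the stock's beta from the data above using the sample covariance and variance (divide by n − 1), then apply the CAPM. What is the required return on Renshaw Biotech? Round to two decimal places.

13.38%

Mean R_i = (17.2 − 4.8 + 18.5 + 18.8 + 2.0) / 5 = 10.3400%
Mean R_m = (9.2 − 5.8 + 10.7 + 9.5 − 0.9) / 5 = 4.5400%
Σ(R_i − R̄_i)(R_m − R̄_m) = 326.1120  ⇒  Cov = 326.1120 / 4 = 81.5280
Σ(R_m − R̄_m)² = 220.7720  ⇒  Var(R_m) = 220.7720 / 4 = 55.1930
β = Cov / Var(R_m) = 81.5280 / 55.1930 = 1.4771
MRP = 10.9% − 5.7% = 5.20%
E(R) = R_f + β × MRP = 5.7% + 1.4771 × 5.2% = 13.38%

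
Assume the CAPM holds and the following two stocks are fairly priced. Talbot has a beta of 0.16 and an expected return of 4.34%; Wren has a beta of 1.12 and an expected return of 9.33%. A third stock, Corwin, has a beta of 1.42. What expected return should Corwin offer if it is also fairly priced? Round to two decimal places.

MRP (SML slope) = (9.33% − 4.34%) / (1.12 − 0.16) = 4.99% / 0.96 = 5.1979%
R_f (intercept) = 4.34% − 0.16 × 5.1979% = 3.5083%
E(R_Corwin) = R_f + β × MRP = 3.5083% + 1.42 × 5.1979% = 10.89%

10.89%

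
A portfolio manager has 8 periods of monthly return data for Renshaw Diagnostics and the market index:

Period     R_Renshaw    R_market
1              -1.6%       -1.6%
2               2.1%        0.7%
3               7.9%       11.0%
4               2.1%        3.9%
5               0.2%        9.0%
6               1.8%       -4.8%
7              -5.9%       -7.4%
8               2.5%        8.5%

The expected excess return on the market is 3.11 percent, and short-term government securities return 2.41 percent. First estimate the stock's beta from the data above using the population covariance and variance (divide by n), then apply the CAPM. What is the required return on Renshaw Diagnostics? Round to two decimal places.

Mean R_i = (-1.6 + 2.1 + 7.9 + 2.1 + 0.2 + 1.8 − 5.9 + 2.5) / 8 = 1.1375%
Mean R_m = (-1.6 + 0.7 + 11.0 + 3.9 + 9.0 − 4.8 − 7.4 + 8.5) / 8 = 2.4125%
Σ(R_i − R̄_i)(R_m − R̄_m) = 135.2363  ⇒  Cov = 135.2363 / 8 = 16.9045
Σ(R_m − R̄_m)² = 323.7488  ⇒  Var(R_m) = 323.7488 / 8 = 40.4686
β = Cov / Var(R_m) = 16.9045 / 40.4686 = 0.4177
E(R) = R_f + β × MRP = 2.41% + 0.4177 × 3.11% = 3.71%

3.71%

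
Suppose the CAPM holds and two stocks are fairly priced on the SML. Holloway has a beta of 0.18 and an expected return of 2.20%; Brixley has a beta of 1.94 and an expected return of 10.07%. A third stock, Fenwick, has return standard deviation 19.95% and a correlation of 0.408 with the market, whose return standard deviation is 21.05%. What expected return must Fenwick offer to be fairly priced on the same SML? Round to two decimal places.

3.12%

MRP = (10.07% − 2.20%) / (1.94 − 0.18) = 4.4716%
R_f = 2.20% − 0.18 × 4.4716% = 1.3951%
β_Fenwick = ρ·σ_i/σ_m = 0.408 × 19.95 / 21.05 = 0.3867
E(R_Fenwick) = R_f + β × MRP = 1.3951% + 0.3867 × 4.4716% = 3.12%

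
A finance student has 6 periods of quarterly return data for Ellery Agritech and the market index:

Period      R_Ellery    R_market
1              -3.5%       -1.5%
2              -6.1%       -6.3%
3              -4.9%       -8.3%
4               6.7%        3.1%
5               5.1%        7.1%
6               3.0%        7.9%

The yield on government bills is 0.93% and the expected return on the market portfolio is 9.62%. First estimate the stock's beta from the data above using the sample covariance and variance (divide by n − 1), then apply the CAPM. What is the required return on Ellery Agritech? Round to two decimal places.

7.09%

Mean R_i = (-3.5 − 6.1 − 4.9 + 6.7 + 5.1 + 3.0) / 6 = 0.0500%
Mean R_m = (-1.5 − 6.3 − 8.3 + 3.1 + 7.1 + 7.9) / 6 = 0.3333%
Σ(R_i − R̄_i)(R_m − R̄_m) = 164.9300  ⇒  Cov = 164.9300 / 5 = 32.9860
Σ(R_m − R̄_m)² = 232.5933  ⇒  Var(R_m) = 232.5933 / 5 = 46.5187
β = Cov / Var(R_m) = 32.9860 / 46.5187 = 0.7091
MRP = 9.62% − 0.93% = 8.69%
E(R) = R_f + β × MRP = 0.93% + 0.7091 × 8.69% = 7.09%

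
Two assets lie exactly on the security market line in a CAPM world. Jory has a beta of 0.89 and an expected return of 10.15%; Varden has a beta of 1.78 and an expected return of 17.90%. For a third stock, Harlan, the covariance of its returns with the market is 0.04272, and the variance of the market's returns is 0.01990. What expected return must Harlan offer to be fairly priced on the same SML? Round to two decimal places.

MRP = (17.90% − 10.15%) / (1.78 − 0.89) = 8.7079%
R_f = 10.15% − 0.89 × 8.7079% = 2.4000%
β_Harlan = Cov / Var(R_m) = 0.04272 / 0.01990 = 2.1467
E(R_Harlan) = R_f + β × MRP = 2.4000% + 2.1467 × 8.7079% = 21.09%

21.09%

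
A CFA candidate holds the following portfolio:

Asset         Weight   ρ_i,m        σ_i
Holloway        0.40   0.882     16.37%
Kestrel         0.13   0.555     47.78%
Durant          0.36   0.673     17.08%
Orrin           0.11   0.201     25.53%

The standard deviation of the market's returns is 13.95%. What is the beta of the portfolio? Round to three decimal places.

0.998

β_Holloway = 0.882 × 16.37% / 13.95% = 1.0350
β_Kestrel = 0.555 × 47.78% / 13.95% = 1.9009
β_Durant = 0.673 × 17.08% / 13.95% = 0.8240
β_Orrin = 0.201 × 25.53% / 13.95% = 0.3679
β_P = Σ w_i β_i = 0.40×1.0350 + 0.13×1.9009 + 0.36×0.8240 + 0.11×0.3679 = 0.9982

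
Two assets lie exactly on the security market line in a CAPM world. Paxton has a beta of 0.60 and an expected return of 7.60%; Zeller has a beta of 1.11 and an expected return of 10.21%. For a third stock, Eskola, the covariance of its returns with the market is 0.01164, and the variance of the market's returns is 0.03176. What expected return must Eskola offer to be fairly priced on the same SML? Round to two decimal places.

MRP = (10.21% − 7.60%) / (1.11 − 0.60) = 5.1176%
R_f = 7.60% − 0.60 × 5.1176% = 4.5294%
β_Eskola = Cov / Var(R_m) = 0.01164 / 0.03176 = 0.3665
E(R_Eskola) = R_f + β × MRP = 4.5294% + 0.3665 × 5.1176% = 6.41%

6.41%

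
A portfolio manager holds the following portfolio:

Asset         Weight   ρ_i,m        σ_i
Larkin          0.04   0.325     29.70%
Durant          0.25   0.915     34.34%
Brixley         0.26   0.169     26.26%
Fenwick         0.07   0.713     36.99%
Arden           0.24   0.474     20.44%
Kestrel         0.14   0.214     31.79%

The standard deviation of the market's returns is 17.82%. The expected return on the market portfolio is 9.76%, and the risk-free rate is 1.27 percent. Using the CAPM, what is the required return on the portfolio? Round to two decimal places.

8.19%

β_Larkin = 0.325 × 29.70% / 17.82% = 0.5417
β_Durant = 0.915 × 34.34% / 17.82% = 1.7632
β_Brixley = 0.169 × 26.26% / 17.82% = 0.2490
β_Fenwick = 0.713 × 36.99% / 17.82% = 1.4800
β_Arden = 0.474 × 20.44% / 17.82% = 0.5437
β_Kestrel = 0.214 × 31.79% / 17.82% = 0.3818
β_P = Σ w_i β_i = 0.04×0.5417 + 0.25×1.7632 + 0.26×0.2490 + 0.07×1.4800 + 0.24×0.5437 + 0.14×0.3818 = 0.8147
MRP = 9.76% − 1.27% = 8.49%
E(R_P) = R_f + β_P × MRP = 1.27% + 0.8147 × 8.49% = 8.19%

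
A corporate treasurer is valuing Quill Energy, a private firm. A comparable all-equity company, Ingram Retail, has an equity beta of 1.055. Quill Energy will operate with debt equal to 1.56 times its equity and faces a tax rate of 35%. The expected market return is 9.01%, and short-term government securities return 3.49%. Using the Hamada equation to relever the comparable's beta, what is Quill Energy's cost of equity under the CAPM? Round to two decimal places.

15.22%

β_L = β_U × [1 + (1 − t)(D/E)] = 1.055 × [1 + (1 − 0.35) × 1.56]
    = 1.055 × [1 + 0.65 × 1.56] = 1.055 × 2.0140 = 2.1248
MRP = 9.01% − 3.49% = 5.52%
E(R) = R_f + β_L × MRP = 3.49% + 2.1248 × 5.52% = 15.22%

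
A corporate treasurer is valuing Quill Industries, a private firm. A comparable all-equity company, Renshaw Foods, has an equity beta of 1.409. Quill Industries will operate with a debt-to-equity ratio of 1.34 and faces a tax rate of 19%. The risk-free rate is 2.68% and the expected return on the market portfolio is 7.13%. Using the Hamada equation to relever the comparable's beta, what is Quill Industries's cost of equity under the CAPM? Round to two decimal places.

β_L = β_U × [1 + (1 − t)(D/E)] = 1.409 × [1 + (1 − 0.19) × 1.34]
    = 1.409 × [1 + 0.81 × 1.34] = 1.409 × 2.0854 = 2.9383
MRP = 7.13% − 2.68% = 4.45%
E(R) = R_f + β_L × MRP = 2.68% + 2.9383 × 4.45% = 15.76%

15.76%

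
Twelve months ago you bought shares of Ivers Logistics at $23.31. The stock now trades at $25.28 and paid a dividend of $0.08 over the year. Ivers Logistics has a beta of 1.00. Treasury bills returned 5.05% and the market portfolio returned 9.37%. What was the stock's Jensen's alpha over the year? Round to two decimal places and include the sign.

-0.58%

Realised HPR = (P1 + D1 − P0) / P0 = (25.28 + 0.08 − 23.31) / 23.31 = 2.05 / 23.31 = 8.7945%
MRP = 9.37% − 5.05% = 4.32%
CAPM required = R_f + β·MRP = 5.05% + 1.00 × 4.32% = 9.3700%
α = realised − required = 8.7945% − 9.3700% = -0.58%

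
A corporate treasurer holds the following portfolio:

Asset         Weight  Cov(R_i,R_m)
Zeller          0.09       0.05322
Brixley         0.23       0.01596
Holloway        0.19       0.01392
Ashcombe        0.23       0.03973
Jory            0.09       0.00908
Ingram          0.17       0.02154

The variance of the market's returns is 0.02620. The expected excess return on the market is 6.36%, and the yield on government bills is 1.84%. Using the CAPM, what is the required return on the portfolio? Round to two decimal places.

β_Zeller = 0.05322 / 0.02620 = 2.0313
β_Brixley = 0.01596 / 0.02620 = 0.6092
β_Holloway = 0.01392 / 0.02620 = 0.5313
β_Ashcombe = 0.03973 / 0.02620 = 1.5164
β_Jory = 0.00908 / 0.02620 = 0.3466
β_Ingram = 0.02154 / 0.02620 = 0.8221
β_P = Σ w_i β_i = 0.09×2.0313 + 0.23×0.6092 + 0.19×0.5313 + 0.23×1.5164 + 0.09×0.3466 + 0.17×0.8221 = 0.9436
E(R_P) = R_f + β_P × MRP = 1.84% + 0.9436 × 6.36% = 7.84%

7.84%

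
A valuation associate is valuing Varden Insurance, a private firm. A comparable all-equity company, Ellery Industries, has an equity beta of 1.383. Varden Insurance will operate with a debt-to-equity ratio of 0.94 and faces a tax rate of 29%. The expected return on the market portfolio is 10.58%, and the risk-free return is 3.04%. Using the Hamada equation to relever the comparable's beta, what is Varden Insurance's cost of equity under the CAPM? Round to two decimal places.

β_L = β_U × [1 + (1 − t)(D/E)] = 1.383 × [1 + (1 − 0.29) × 0.94]
    = 1.383 × [1 + 0.71 × 0.94] = 1.383 × 1.6674 = 2.3060
MRP = 10.58% − 3.04% = 7.54%
E(R) = R_f + β_L × MRP = 3.04% + 2.3060 × 7.54% = 20.43%

20.43%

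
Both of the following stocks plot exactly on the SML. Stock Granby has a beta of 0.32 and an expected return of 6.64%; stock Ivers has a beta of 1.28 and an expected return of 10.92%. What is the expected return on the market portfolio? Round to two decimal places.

Both satisfy E(R) = R_f + β·MRP, so the slope of the SML is
MRP = (10.92% − 6.64%) / (1.28 − 0.32) = 4.28% / 0.96 = 4.4583%
R_f = E(R_Granby) − β_Granby·MRP = 6.64% − 0.32 × 4.4583% = 5.2133%
E(R_m) = R_f + MRP = 5.2133% + 4.4583% = 9.67%

9.67%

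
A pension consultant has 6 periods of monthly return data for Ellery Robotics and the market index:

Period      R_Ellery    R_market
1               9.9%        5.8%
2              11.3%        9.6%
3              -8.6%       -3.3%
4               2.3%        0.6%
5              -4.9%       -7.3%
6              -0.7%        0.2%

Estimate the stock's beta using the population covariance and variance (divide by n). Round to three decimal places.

Mean R_i = (9.9 + 11.3 − 8.6 + 2.3 − 4.9 − 0.7) / 6 = 1.5500%
Mean R_m = (5.8 + 9.6 − 3.3 + 0.6 − 7.3 + 0.2) / 6 = 0.9333%
Σ(R_i − R̄_i)(R_m − R̄_m) = 222.6100  ⇒  Cov = 222.6100 / 6 = 37.1017
Σ(R_m − R̄_m)² = 185.1533  ⇒  Var(R_m) = 185.1533 / 6 = 30.8589
β = Cov / Var(R_m) = 37.1017 / 30.8589 = 1.2023

1.202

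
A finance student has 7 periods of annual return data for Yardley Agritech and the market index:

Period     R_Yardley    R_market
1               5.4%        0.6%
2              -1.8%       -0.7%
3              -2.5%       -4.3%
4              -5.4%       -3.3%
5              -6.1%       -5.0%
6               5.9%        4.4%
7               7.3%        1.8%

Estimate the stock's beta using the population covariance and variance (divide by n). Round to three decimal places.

Mean R_i = (5.4 − 1.8 − 2.5 − 5.4 − 6.1 + 5.9 + 7.3) / 7 = 0.4000%
Mean R_m = (0.6 − 0.7 − 4.3 − 3.3 − 5.0 + 4.4 + 1.8) / 7 = -0.9286%
Σ(R_i − R̄_i)(R_m − R̄_m) = 105.2700  ⇒  Cov = 105.2700 / 7 = 15.0386
Σ(R_m − R̄_m)² = 71.7943  ⇒  Var(R_m) = 71.7943 / 7 = 10.2563
β = Cov / Var(R_m) = 15.0386 / 10.2563 = 1.4663

1.466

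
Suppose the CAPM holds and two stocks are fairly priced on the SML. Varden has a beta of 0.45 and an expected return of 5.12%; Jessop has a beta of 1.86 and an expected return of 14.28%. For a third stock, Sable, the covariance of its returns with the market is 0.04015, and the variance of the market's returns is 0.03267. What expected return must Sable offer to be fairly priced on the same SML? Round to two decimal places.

MRP = (14.28% − 5.12%) / (1.86 − 0.45) = 6.4965%
R_f = 5.12% − 0.45 × 6.4965% = 2.1966%
β_Sable = Cov / Var(R_m) = 0.04015 / 0.03267 = 1.2290
E(R_Sable) = R_f + β × MRP = 2.1966% + 1.2290 × 6.4965% = 10.18%

10.18%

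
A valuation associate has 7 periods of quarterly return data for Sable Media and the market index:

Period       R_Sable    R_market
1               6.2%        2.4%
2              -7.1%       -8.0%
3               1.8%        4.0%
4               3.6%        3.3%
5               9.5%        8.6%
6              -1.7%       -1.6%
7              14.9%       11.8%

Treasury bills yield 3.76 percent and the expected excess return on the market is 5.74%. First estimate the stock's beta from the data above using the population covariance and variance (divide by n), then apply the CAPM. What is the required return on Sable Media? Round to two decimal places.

Mean R_i = (6.2 − 7.1 + 1.8 + 3.6 + 9.5 − 1.7 + 14.9) / 7 = 3.8857%
Mean R_m = (2.4 − 8.0 + 4.0 + 3.3 + 8.6 − 1.6 + 11.8) / 7 = 2.9286%
Σ(R_i − R̄_i)(R_m − R̄_m) = 271.3429  ⇒  Cov = 271.3429 / 7 = 38.7633
Σ(R_m − R̄_m)² = 252.3743  ⇒  Var(R_m) = 252.3743 / 7 = 36.0535
β = Cov / Var(R_m) = 38.7633 / 36.0535 = 1.0752
E(R) = R_f + β × MRP = 3.76% + 1.0752 × 5.74% = 9.93%

9.93%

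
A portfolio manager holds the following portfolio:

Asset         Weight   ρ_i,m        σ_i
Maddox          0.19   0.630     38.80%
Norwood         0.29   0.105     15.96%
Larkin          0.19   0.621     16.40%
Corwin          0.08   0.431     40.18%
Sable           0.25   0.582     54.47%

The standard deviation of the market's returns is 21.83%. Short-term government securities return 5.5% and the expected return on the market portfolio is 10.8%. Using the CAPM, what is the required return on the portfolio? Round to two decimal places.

β_Maddox = 0.630 × 38.80% / 21.83% = 1.1197
β_Norwood = 0.105 × 15.96% / 21.83% = 0.0768
β_Larkin = 0.621 × 16.40% / 21.83% = 0.4665
β_Corwin = 0.431 × 40.18% / 21.83% = 0.7933
β_Sable = 0.582 × 54.47% / 21.83% = 1.4522
β_P = Σ w_i β_i = 0.19×1.1197 + 0.29×0.0768 + 0.19×0.4665 + 0.08×0.7933 + 0.25×1.4522 = 0.7502
MRP = 10.8% − 5.5% = 5.30%
E(R_P) = R_f + β_P × MRP = 5.5% + 0.7502 × 5.3% = 9.48%

9.48%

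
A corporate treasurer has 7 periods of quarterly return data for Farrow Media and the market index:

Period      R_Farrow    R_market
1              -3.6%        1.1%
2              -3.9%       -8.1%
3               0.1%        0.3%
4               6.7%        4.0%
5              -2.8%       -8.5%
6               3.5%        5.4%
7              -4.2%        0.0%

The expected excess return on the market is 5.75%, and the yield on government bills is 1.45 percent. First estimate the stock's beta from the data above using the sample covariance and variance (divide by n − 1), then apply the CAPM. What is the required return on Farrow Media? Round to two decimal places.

Mean R_i = (-3.6 − 3.9 + 0.1 + 6.7 − 2.8 + 3.5 − 4.2) / 7 = -0.6000%
Mean R_m = (1.1 − 8.1 + 0.3 + 4.0 − 8.5 + 5.4 + 0.0) / 7 = -0.8286%
Σ(R_i − R̄_i)(R_m − R̄_m) = 93.6800  ⇒  Cov = 93.6800 / 6 = 15.6133
Σ(R_m − R̄_m)² = 179.5143  ⇒  Var(R_m) = 179.5143 / 6 = 29.9191
β = Cov / Var(R_m) = 15.6133 / 29.9191 = 0.5219
E(R) = R_f + β × MRP = 1.45% + 0.5219 × 5.75% = 4.45%

4.45%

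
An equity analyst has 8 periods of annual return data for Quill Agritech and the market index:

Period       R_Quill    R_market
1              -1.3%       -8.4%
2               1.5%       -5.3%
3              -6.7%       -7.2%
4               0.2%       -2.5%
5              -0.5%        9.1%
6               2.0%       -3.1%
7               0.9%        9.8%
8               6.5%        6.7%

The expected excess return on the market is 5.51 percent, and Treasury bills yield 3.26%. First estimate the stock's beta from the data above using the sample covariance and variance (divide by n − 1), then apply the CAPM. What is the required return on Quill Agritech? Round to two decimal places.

Mean R_i = (-1.3 + 1.5 − 6.7 + 0.2 − 0.5 + 2.0 + 0.9 + 6.5) / 8 = 0.3250%
Mean R_m = (-8.4 − 5.3 − 7.2 − 2.5 + 9.1 − 3.1 + 9.8 + 6.7) / 8 = -0.1125%
Σ(R_i − R̄_i)(R_m − R̄_m) = 92.6225  ⇒  Cov = 92.6225 / 7 = 13.2318
Σ(R_m − R̄_m)² = 389.9888  ⇒  Var(R_m) = 389.9888 / 7 = 55.7127
β = Cov / Var(R_m) = 13.2318 / 55.7127 = 0.2375
E(R) = R_f + β × MRP = 3.26% + 0.2375 × 5.51% = 4.57%

4.57%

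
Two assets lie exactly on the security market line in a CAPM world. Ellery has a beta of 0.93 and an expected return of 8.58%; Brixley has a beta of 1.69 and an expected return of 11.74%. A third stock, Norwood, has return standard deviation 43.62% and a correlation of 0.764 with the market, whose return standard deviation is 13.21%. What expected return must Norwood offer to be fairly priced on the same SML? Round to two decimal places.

MRP = (11.74% − 8.58%) / (1.69 − 0.93) = 4.1579%
R_f = 8.58% − 0.93 × 4.1579% = 4.7132%
β_Norwood = ρ·σ_i/σ_m = 0.764 × 43.62 / 13.21 = 2.5228
E(R_Norwood) = R_f + β × MRP = 4.7132% + 2.5228 × 4.1579% = 15.20%

15.20%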